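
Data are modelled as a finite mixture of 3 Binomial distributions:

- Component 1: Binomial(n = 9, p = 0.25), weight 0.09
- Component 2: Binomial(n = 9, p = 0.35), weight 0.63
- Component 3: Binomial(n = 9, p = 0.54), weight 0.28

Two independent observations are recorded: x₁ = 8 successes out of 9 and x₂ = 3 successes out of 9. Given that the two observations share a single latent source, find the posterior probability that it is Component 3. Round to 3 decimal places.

P(component k | x) = P(Z=k)·f_k(x) / marginal(x), where marginal(x) = Σ_j P(Z=j)·f_j(x).
Since both observations come from the same component, the likelihood for component k is f_k(x₁)·f_k(x₂).
  f_1 = [C(9,8)·0.25^8·0.75^1 = 9·1.52588e-05·0.75 = 0.000102997] × [0.233597] = 2.40597e-05
  f_2 = [C(9,8)·0.35^8·0.65^1 = 9·0.000225188·0.65 = 0.00131735] × [0.271621] = 0.000357819
  f_3 = [C(9,8)·0.54^8·0.46^1 = 9·0.0072302·0.46 = 0.029933] × [0.125316] = 0.00375109
Unnormalised posteriors:
  P(Z=1)·f_1 = 0.09 × 2.40597e-05 = 2.16538e-06
  P(Z=2)·f_2 = 0.63 × 0.000357819 = 0.000225426
  P(Z=3)·f_3 = 0.28 × 0.00375109 = 0.00105031
Evidence: 2.16538e-06 + 0.000225426 + 0.00105031 = 0.0012779
Responsibility of Component 3: 0.00105031 / 0.0012779 ≈ 0.822

0.822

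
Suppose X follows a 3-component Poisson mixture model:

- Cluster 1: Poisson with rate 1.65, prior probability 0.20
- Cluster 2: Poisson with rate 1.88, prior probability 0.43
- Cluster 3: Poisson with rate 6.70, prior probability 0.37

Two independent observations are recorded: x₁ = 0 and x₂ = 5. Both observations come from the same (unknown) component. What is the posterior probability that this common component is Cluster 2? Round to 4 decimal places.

P(component k | x) = P(Z=k)·f_k(x) / marginal(x), where marginal(x) = Σ_j P(Z=j)·f_j(x).
Since both observations come from the same component, the likelihood for component k is f_k(x₁)·f_k(x₂).
  L_1 = [e^(−1.65)·1.65^0/0! = 0.19205] × [0.0195728] = 0.00375895
  L_2 = [e^(−1.88)·1.88^0/0! = 0.15259] × [0.0298631] = 0.00455681
  L_3 = [e^(−6.70)·6.70^0/0! = 0.00123091] × [0.13849] = 0.00017047
Multiply by the mixture weights:
  P(Z=1)·L_1 = 0.20 × 0.00375895 = 0.00075179
  P(Z=2)·L_2 = 0.43 × 0.00455681 = 0.00195943
  P(Z=3)·L_3 = 0.37 × 0.00017047 = 6.30737e-05
Denominator: 0.00075179 + 0.00195943 + 6.30737e-05 = 0.00277429
So the posterior for Cluster 2 is 0.00195943 / 0.00277429 ≈ 0.7063.

0.7063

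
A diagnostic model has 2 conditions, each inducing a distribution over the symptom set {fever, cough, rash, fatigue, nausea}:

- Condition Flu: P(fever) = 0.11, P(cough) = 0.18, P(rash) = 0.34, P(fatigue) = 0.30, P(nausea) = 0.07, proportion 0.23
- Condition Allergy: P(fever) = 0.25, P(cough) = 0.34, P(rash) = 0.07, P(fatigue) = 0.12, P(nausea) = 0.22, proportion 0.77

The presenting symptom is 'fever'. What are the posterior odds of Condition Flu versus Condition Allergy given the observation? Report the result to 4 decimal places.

Since P(k|x) ∝ P(Z=k) f_k(x), the posterior odds are P(Z=i) f_i(x) / (P(Z=j) f_j(x)).
Categorical probabilities:
  p_Flu = 0.11
  p_Allergy = 0.25
0.0253 / 0.1925 ≈ 0.1314

0.1314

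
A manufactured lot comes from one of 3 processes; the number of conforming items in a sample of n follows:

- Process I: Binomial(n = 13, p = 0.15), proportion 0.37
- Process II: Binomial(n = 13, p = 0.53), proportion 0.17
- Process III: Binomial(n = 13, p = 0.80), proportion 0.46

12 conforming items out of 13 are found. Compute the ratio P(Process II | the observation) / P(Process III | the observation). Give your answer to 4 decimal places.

Since P(k|x) ∝ P(Z=k) f_k(x), the posterior odds are P(Z=i) f_i(x) / (P(Z=j) f_j(x)).
Component likelihoods at x = 12 conforming items out of 13:
  p_I = 1.4337e-09
  p_II = 0.00300159
  p_III = 0.178671
0.000510271 / 0.0821885 ≈ 0.0062

0.0062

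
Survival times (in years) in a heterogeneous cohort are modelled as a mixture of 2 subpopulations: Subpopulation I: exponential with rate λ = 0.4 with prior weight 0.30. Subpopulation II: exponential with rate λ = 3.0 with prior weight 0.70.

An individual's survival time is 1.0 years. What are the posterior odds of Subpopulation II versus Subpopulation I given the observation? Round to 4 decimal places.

1.2998

Only the two components matter; the odds are (P(Z=i) f_i(x)) / (P(Z=j) f_j(x)).
Evaluate each component's likelihood at the observed value:
  p_I = 0.268128
  p_II = 0.149361
Odds = (0.70/0.30) × (0.149361/0.268128) = 2.33333 × 0.557052 ≈ 1.2998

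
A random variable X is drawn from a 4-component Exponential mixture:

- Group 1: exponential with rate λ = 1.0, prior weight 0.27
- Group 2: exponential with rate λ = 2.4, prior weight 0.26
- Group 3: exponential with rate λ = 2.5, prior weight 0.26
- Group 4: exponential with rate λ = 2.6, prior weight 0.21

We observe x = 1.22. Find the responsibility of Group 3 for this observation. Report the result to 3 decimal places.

0.185

Posterior ∝ prior × likelihood, so P(k | x) ∝ w_k f_k(x); normalise over all components.
Component likelihoods at x = 1.22:
  f_1 = 0.29523
  f_2 = 0.128409
  f_3 = 0.118397
  f_4 = 0.108991
Prior × likelihood for each component:
  w_1·f_1 = 0.27 × 0.29523 = 0.0797121
  w_2·f_2 = 0.26 × 0.128409 = 0.0333865
  w_3·f_3 = 0.26 × 0.118397 = 0.0307833
  w_4·f_4 = 0.21 × 0.108991 = 0.0228881
Marginal: 0.0797121 + 0.0333865 + 0.0307833 + 0.0228881 = 0.16677
Responsibility of Group 3: 0.0307833 / 0.16677 ≈ 0.185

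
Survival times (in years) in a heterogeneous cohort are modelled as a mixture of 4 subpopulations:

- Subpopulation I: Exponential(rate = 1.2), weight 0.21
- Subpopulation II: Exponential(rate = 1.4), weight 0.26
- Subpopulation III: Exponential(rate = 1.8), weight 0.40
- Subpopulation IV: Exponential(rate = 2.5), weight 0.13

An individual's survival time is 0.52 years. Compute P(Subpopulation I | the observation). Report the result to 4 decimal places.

By Bayes' theorem, P(k | x) = w_k f_k(x) / Σ_j w_j f_j(x).
Evaluate each component's likelihood at the observed value:
  p_I = 1.2·e^(−1.2·0.52) = 1.2·e^(−0.6240) = 0.642956
  p_II = 1.4·e^(−1.4·0.52) = 1.4·e^(−0.7280) = 0.676023
  p_III = 1.8·e^(−1.8·0.52) = 1.8·e^(−0.9360) = 0.705948
  p_IV = 2.5·e^(−2.5·0.52) = 2.5·e^(−1.3000) = 0.681329
Multiply by the mixture weights:
  w_I·p_I = 0.21 × 0.642956 = 0.135021
  w_II·p_II = 0.26 × 0.676023 = 0.175766
  w_III·p_III = 0.40 × 0.705948 = 0.282379
  w_IV·p_IV = 0.13 × 0.681329 = 0.0885728
Denominator: 0.135021 + 0.175766 + 0.282379 + 0.0885728 = 0.681739
Responsibility of Subpopulation I: 0.135021 / 0.681739 ≈ 0.1981

0.1981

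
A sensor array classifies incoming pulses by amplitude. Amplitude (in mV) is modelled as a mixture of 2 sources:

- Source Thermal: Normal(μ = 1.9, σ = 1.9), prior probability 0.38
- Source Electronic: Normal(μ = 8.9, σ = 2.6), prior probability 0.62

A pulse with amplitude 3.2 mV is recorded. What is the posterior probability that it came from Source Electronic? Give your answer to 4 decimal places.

0.1199

By Bayes' theorem, P(k | x) = π_k f_k(x) / Σ_j π_j f_j(x).
Evaluate each component's likelihood at the observed value:
  L_Thermal = (1/(1.9·√(2π)))·exp(−(3.2−1.9)²/(2·1.9²)) = 0.209970·exp(-0.23407) = 0.16615
  L_Electronic = (1/(2.6·√(2π)))·exp(−(3.2−8.9)²/(2·2.6²)) = 0.153439·exp(-2.40311) = 0.0138765
Multiply by the mixture weights:
  π_Thermal·L_Thermal = 0.38 × 0.16615 = 0.063137
  π_Electronic·L_Electronic = 0.62 × 0.0138765 = 0.00860345
Sum: 0.063137 + 0.00860345 = 0.0717404
P(Source Electronic | 3.2 mV) = 0.00860345 / 0.0717404 ≈ 0.1199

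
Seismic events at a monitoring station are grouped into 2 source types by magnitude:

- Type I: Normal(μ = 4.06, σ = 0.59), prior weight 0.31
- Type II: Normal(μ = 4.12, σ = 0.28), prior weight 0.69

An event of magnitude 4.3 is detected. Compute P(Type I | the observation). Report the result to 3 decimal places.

Posterior ∝ prior × likelihood, so P(k | x) ∝ w_k f_k(x); normalise over all components.
Evaluate each component's likelihood at the observed value:
  f_I = 0.622482
  f_II = 1.15881
Multiply by the mixture weights:
  w_I·f_I = 0.31 × 0.622482 = 0.192969
  w_II·f_II = 0.69 × 1.15881 = 0.79958
Evidence: 0.192969 + 0.79958 = 0.992549
P(Type I | data) = 0.192969 / 0.992549 ≈ 0.194

0.194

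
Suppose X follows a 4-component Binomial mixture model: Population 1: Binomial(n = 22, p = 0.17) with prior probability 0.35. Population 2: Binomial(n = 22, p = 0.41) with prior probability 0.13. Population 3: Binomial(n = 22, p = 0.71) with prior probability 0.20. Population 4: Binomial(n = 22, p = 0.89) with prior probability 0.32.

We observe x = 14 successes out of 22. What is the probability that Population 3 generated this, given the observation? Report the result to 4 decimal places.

Apply Bayes' rule: the posterior for each component is proportional to its prior times its likelihood at x.
Component likelihoods at x = 14 successes out of 22:
  L_1 = C(22,14)·0.17^14·0.83^8 = 319770·1.68378e-11·0.225229 = 1.21268e-06
  L_2 = C(22,14)·0.41^14·0.59^8 = 319770·3.79292e-06·0.014683 = 0.0178085
  L_3 = C(22,14)·0.71^14·0.29^8 = 319770·0.00827212·5.00246e-05 = 0.132324
  L_4 = C(22,14)·0.89^14·0.11^8 = 319770·0.195641·2.14359e-08 = 0.00134103
Multiply by the mixture weights:
  w_1·L_1 = 0.35 × 1.21268e-06 = 4.24439e-07
  w_2·L_2 = 0.13 × 0.0178085 = 0.00231511
  w_3·L_3 = 0.20 × 0.132324 = 0.0264648
  w_4·L_4 = 0.32 × 0.00134103 = 0.00042913
Denominator: 4.24439e-07 + 0.00231511 + 0.0264648 + 0.00042913 = 0.0292095
P(Population 3 | x) ≈ 0.9060

0.9060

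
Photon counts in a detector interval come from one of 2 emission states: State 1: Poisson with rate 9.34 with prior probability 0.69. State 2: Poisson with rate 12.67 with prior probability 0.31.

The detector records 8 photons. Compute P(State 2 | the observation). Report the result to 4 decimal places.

0.1557

P(component k | x) = w_k·f_k(x) / marginal(x), where marginal(x) = Σ_j w_j·f_j(x).
Poisson probabilities:
  f_1 = e^(−9.34)·9.34^8/8! = 0.126166
  f_2 = e^(−12.67)·12.67^8/8! = 0.0517823
Weight by the priors:
  w_1·f_1 = 0.69 × 0.126166 = 0.0870549
  w_2·f_2 = 0.31 × 0.0517823 = 0.0160525
Marginal: 0.0870549 + 0.0160525 = 0.103107
So the posterior for State 2 is 0.0160525 / 0.103107 ≈ 0.1557.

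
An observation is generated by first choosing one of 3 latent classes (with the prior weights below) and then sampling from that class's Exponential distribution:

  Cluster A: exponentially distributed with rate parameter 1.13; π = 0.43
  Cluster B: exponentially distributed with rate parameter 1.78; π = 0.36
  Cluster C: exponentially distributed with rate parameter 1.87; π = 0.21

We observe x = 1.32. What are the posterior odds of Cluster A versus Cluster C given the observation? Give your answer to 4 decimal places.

Posterior odds = (P(Z=i) f_i(x)) / (P(Z=j) f_j(x)); the normalising sum cancels.
Exponential densities:
  f_A = 0.254264
  f_B = 0.169825
  f_C = 0.158427
Odds = (0.43/0.21) × (0.254264/0.158427) = 2.04762 × 1.60493 ≈ 3.2863

3.2863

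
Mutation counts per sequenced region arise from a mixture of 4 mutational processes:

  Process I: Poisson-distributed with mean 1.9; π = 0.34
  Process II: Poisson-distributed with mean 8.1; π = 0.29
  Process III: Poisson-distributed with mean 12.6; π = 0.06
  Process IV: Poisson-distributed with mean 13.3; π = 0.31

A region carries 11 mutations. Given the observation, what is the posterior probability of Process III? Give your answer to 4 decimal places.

0.1108

By Bayes' theorem, P(k | x) = P(Z=k) f_k(x) / Σ_j P(Z=j) f_j(x).
Component likelihoods at x = 11 mutations:
  f_I = 4.3649e-06
  f_II = 0.0748849
  f_III = 0.107352
  f_IV = 0.0966264
Weight by the priors:
  P(Z=I)·f_I = 0.34 × 4.3649e-06 = 1.48407e-06
  P(Z=II)·f_II = 0.29 × 0.0748849 = 0.0217166
  P(Z=III)·f_III = 0.06 × 0.107352 = 0.00644112
  P(Z=IV)·f_IV = 0.31 × 0.0966264 = 0.0299542
Normaliser: 1.48407e-06 + 0.0217166 + 0.00644112 + 0.0299542 = 0.0581134
P(Process III | the observation) = 0.00644112 / 0.0581134 ≈ 0.1108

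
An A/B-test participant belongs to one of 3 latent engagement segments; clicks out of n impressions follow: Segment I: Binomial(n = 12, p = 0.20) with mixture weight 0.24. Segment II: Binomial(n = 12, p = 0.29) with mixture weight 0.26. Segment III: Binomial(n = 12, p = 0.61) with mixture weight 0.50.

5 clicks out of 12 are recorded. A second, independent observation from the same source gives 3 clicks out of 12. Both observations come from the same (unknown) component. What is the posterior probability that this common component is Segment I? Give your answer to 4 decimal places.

P(component k | x) = π_k·f_k(x) / marginal(x), where marginal(x) = Σ_j π_j·f_j(x).
Since both observations come from the same component, the likelihood for component k is f_k(x₁)·f_k(x₂).
  p_I = [0.0531502] × [0.236223] = 0.0125553
  p_II = [0.147749] × [0.246004] = 0.0363467
  p_III = [0.0917966] × [0.010423] = 0.000956798
Weight by the priors:
  π_I·p_I = 0.24 × 0.0125553 = 0.00301328
  π_II·p_II = 0.26 × 0.0363467 = 0.00945015
  π_III·p_III = 0.50 × 0.000956798 = 0.000478399
Denominator: 0.00301328 + 0.00945015 + 0.000478399 = 0.0129418
P(Segment I | x₁,x₂) ≈ 0.2328

0.2328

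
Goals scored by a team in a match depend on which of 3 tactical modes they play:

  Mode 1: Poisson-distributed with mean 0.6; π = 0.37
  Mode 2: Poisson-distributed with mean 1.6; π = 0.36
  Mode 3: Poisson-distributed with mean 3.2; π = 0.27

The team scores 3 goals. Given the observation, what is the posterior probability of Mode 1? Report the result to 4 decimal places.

The responsibility of component k is w_k f_k(x) divided by Σ_j w_j f_j(x).
Component likelihoods at x = 3 goals:
  p_1 = e^(−0.6)·0.6^3/3! = 0.0197572
  p_2 = e^(−1.6)·1.6^3/3! = 0.137828
  p_3 = e^(−3.2)·3.2^3/3! = 0.222616
Unnormalised posteriors:
  w_1·p_1 = 0.37 × 0.0197572 = 0.00731017
  w_2·p_2 = 0.36 × 0.137828 = 0.0496181
  w_3·p_3 = 0.27 × 0.222616 = 0.0601063
Marginal: 0.00731017 + 0.0496181 + 0.0601063 = 0.117035
P(Mode 1 | x) = 0.00731017 / 0.117035 ≈ 0.0625

0.0625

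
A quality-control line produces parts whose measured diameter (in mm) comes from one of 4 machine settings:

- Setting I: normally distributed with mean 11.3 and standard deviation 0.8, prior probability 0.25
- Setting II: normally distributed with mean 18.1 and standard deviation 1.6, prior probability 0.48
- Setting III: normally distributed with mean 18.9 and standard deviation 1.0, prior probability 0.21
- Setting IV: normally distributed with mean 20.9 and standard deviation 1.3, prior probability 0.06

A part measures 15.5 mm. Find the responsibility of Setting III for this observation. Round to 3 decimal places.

The responsibility of component k is π_k f_k(x) divided by Σ_j π_j f_j(x).
Evaluate each component's likelihood at the observed value:
  f_I = 5.16059e-07
  f_II = 0.0665864
  f_III = 0.00123222
  f_IV = 5.49811e-05
Prior × likelihood for each component:
  π_I·f_I = 0.25 × 5.16059e-07 = 1.29015e-07
  π_II·f_II = 0.48 × 0.0665864 = 0.0319615
  π_III·f_III = 0.21 × 0.00123222 = 0.000258766
  π_IV·f_IV = 0.06 × 5.49811e-05 = 3.29886e-06
Evidence: 1.29015e-07 + 0.0319615 + 0.000258766 + 3.29886e-06 = 0.0322237
So the posterior for Setting III is 0.000258766 / 0.0322237 ≈ 0.008.

0.008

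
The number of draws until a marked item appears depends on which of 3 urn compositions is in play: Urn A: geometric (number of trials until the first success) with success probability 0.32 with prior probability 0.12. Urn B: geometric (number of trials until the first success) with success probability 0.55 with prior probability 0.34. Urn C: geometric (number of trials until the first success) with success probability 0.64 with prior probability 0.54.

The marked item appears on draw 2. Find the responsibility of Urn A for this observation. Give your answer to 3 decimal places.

P(component k | x) = π_k·f_k(x) / marginal(x), where marginal(x) = Σ_j π_j·f_j(x).
Evaluate each component's likelihood at the observed value:
  f_A = 0.32·(1−0.32)^1 = 0.32·0.68 = 0.2176
  f_B = 0.55·(1−0.55)^1 = 0.55·0.45 = 0.2475
  f_C = 0.64·(1−0.64)^1 = 0.64·0.36 = 0.2304
Multiply by the mixture weights:
  π_A·f_A = 0.12 × 0.2176 = 0.026112
  π_B·f_B = 0.34 × 0.2475 = 0.08415
  π_C·f_C = 0.54 × 0.2304 = 0.124416
Evidence: 0.026112 + 0.08415 + 0.124416 = 0.234678
P(Urn A | x) ≈ 0.111

0.111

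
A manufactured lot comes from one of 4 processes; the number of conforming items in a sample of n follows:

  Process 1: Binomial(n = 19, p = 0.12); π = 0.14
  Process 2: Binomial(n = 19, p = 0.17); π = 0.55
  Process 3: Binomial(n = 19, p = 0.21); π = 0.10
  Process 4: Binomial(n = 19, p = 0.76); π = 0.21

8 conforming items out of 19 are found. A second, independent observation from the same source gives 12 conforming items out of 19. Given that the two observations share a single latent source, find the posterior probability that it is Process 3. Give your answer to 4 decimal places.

By Bayes' theorem, P(k | x) = π_k f_k(x) / Σ_j π_j f_j(x).
Since both observations come from the same component, the likelihood for component k is f_k(x₁)·f_k(x₂).
  p_1 = [C(19,8)·0.12^8·0.88^11 = 75582·4.29982e-08·0.245081 = 0.000796485] × [1.83603e-07] = 1.46237e-10
  p_2 = [C(19,8)·0.17^8·0.83^11 = 75582·6.97576e-07·0.128783 = 0.00678998] × [7.96638e-06] = 5.40916e-08
  p_3 = [C(19,8)·0.21^8·0.79^11 = 75582·3.78229e-06·0.0747994 = 0.0213831] × [7.11784e-05] = 1.52202e-06
  p_4 = [C(19,8)·0.76^8·0.24^11 = 75582·0.111303·1.52168e-07 = 0.00128012] × [0.0858161] = 0.000109855
Unnormalised posteriors:
  π_1·p_1 = 0.14 × 1.46237e-10 = 2.04732e-11
  π_2·p_2 = 0.55 × 5.40916e-08 = 2.97504e-08
  π_3·p_3 = 0.10 × 1.52202e-06 = 1.52202e-07
  π_4·p_4 = 0.21 × 0.000109855 = 2.30695e-05
Sum: 2.04732e-11 + 2.97504e-08 + 1.52202e-07 + 2.30695e-05 = 2.32515e-05
P(Process 3 | x) ≈ 0.0065

0.0065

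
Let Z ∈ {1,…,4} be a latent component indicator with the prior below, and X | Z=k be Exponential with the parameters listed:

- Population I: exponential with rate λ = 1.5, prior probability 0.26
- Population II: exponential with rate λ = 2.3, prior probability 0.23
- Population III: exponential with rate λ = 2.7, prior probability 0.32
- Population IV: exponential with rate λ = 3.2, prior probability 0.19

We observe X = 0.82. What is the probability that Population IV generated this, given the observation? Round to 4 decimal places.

0.1325

The responsibility of component k is P(Z=k) f_k(x) divided by Σ_j P(Z=j) f_j(x).
Component likelihoods at x = 0.82:
  L_I = 0.438439
  L_II = 0.348858
  L_III = 0.295009
  L_IV = 0.232039
Multiply by the mixture weights:
  P(Z=I)·L_I = 0.26 × 0.438439 = 0.113994
  P(Z=II)·L_II = 0.23 × 0.348858 = 0.0802373
  P(Z=III)·L_III = 0.32 × 0.295009 = 0.094403
  P(Z=IV)·L_IV = 0.19 × 0.232039 = 0.0440874
Normaliser: 0.113994 + 0.0802373 + 0.094403 + 0.0440874 = 0.332722
Responsibility of Population IV: 0.0440874 / 0.332722 ≈ 0.1325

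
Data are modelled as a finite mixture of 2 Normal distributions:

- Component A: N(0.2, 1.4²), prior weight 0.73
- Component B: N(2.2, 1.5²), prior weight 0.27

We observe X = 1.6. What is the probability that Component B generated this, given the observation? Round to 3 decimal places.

0.344

The responsibility of component k is w_k f_k(x) divided by Σ_j w_j f_j(x).
Normal densities:
  L_A = 0.172836
  L_B = 0.245513
Multiply by the mixture weights:
  w_A·L_A = 0.73 × 0.172836 = 0.12617
  w_B·L_B = 0.27 × 0.245513 = 0.0662886
Denominator: 0.12617 + 0.0662886 = 0.192459
P(Component B | x) ≈ 0.344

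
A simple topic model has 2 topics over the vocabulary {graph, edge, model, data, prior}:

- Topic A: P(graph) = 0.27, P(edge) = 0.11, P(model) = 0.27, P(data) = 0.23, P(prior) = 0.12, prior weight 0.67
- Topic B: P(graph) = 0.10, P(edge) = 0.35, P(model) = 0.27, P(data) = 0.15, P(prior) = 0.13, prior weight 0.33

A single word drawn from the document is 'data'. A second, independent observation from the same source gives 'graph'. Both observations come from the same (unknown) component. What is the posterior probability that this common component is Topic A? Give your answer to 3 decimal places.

By Bayes' theorem, P(k | x) = π_k f_k(x) / Σ_j π_j f_j(x).
Since both observations come from the same component, the likelihood for component k is f_k(x₁)·f_k(x₂).
  p_A = [0.23] × [0.27] = 0.0621
  p_B = [0.15] × [0.1] = 0.015
Prior × likelihood for each component:
  π_A·p_A = 0.67 × 0.0621 = 0.041607
  π_B·p_B = 0.33 × 0.015 = 0.00495
Denominator: 0.041607 + 0.00495 = 0.046557
P(Topic A | data) ≈ 0.894

0.894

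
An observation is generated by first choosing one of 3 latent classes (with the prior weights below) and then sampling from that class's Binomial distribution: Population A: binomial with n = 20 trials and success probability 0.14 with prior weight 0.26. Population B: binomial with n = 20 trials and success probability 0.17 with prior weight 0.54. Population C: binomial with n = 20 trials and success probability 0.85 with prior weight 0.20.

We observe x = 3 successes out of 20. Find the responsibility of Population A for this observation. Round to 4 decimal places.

0.3297

The responsibility of component k is w_k f_k(x) divided by Σ_j w_j f_j(x).
Component likelihoods at x = 3 successes out of 20:
  p_A = 0.240859
  p_B = 0.235819
  p_C = 6.89784e-12
Prior × likelihood for each component:
  w_A·p_A = 0.26 × 0.240859 = 0.0626233
  w_B·p_B = 0.54 × 0.235819 = 0.127342
  w_C·p_C = 0.20 × 6.89784e-12 = 1.37957e-12
Normaliser: 0.0626233 + 0.127342 + 1.37957e-12 = 0.189966
P(Population A | the observation) ≈ 0.3297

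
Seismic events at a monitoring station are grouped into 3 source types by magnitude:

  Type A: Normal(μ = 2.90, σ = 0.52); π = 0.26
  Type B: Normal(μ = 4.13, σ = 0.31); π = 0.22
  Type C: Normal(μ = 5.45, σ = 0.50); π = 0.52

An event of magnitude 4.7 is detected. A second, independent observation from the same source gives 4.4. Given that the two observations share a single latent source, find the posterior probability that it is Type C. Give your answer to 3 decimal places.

Apply Bayes' rule: the posterior for each component is proportional to its prior times its likelihood at x.
Since both observations come from the same component, the likelihood for component k is f_k(x₁)·f_k(x₂).
  f_A = [0.00191864] × [0.011968] = 2.29624e-05
  f_B = [0.237359] × [0.880691] = 0.20904
  f_C = [0.259035] × [0.0879672] = 0.0227866
Unnormalised posteriors:
  π_A·f_A = 0.26 × 2.29624e-05 = 5.97023e-06
  π_B·f_B = 0.22 × 0.20904 = 0.0459888
  π_C·f_C = 0.52 × 0.0227866 = 0.011849
Denominator: 5.97023e-06 + 0.0459888 + 0.011849 = 0.0578438
So the posterior for Type C is 0.011849 / 0.0578438 ≈ 0.205.

0.205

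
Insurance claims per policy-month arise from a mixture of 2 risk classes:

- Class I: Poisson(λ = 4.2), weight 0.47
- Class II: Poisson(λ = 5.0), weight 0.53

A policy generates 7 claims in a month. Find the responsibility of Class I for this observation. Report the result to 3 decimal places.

0.368

By Bayes' theorem, P(k | x) = π_k f_k(x) / Σ_j π_j f_j(x).
Evaluate each component's likelihood at the observed value:
  L_I = 0.0685927
  L_II = 0.104445
Multiply by the mixture weights:
  π_I·L_I = 0.47 × 0.0685927 = 0.0322386
  π_II·L_II = 0.53 × 0.104445 = 0.0553558
Normaliser: 0.0322386 + 0.0553558 = 0.0875943
P(Class I | the observation) = 0.0322386 / 0.0875943 ≈ 0.368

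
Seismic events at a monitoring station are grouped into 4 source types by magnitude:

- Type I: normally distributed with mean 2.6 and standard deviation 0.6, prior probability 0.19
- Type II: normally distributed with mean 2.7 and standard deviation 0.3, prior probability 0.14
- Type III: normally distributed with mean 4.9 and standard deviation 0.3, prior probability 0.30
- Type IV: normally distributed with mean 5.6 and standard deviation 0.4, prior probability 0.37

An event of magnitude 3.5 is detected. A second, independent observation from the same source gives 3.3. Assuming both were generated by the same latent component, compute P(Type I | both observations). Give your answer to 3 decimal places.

By Bayes' theorem, P(k | x) = π_k f_k(x) / Σ_j π_j f_j(x).
Since both observations come from the same component, the likelihood for component k is f_k(x₁)·f_k(x₂).
  p_I = [0.215863] × [0.336664] = 0.0726733
  p_II = [0.0379866] × [0.17997] = 0.00683645
  p_III = [2.48202e-05] × [8.85434e-07] = 2.19766e-11
  p_IV = [1.03212e-06] × [6.59811e-08] = 6.81002e-14
Prior × likelihood for each component:
  π_I·p_I = 0.19 × 0.0726733 = 0.0138079
  π_II·p_II = 0.14 × 0.00683645 = 0.000957103
  π_III·p_III = 0.30 × 2.19766e-11 = 6.59298e-12
  π_IV·p_IV = 0.37 × 6.81002e-14 = 2.51971e-14
Normaliser: 0.0138079 + 0.000957103 + 6.59298e-12 + 2.51971e-14 = 0.014765
P(Type I | x₁,x₂) ≈ 0.935

0.935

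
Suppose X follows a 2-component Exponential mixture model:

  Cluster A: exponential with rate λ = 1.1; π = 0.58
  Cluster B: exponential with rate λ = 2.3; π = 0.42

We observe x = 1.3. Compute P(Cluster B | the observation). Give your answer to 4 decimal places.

The responsibility of component k is w_k f_k(x) divided by Σ_j w_j f_j(x).
Evaluate each component's likelihood at the observed value:
  f_A = 0.26324
  f_B = 0.115661
Prior × likelihood for each component:
  w_A·f_A = 0.58 × 0.26324 = 0.152679
  w_B·f_B = 0.42 × 0.115661 = 0.0485777
Marginal: 0.152679 + 0.0485777 = 0.201257
So the posterior for Cluster B is 0.0485777 / 0.201257 ≈ 0.2414.

0.2414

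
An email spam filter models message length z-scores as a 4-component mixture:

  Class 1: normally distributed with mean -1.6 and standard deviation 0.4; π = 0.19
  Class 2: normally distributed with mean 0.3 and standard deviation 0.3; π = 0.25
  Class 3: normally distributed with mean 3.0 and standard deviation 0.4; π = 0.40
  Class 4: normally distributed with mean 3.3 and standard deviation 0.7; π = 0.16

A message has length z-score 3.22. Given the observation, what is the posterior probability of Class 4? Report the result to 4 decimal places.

0.2090

Apply Bayes' rule: the posterior for each component is proportional to its prior times its likelihood at x.
Component likelihoods at x = 3.22:
  L_1 = (1/(0.4·√(2π)))·exp(−(3.22−-1.6)²/(2·0.4²)) = 0.997356·exp(-72.60125) = 2.94122e-32
  L_2 = (1/(0.3·√(2π)))·exp(−(3.22−0.3)²/(2·0.3²)) = 1.329808·exp(-47.36889) = 3.56239e-21
  L_3 = (1/(0.4·√(2π)))·exp(−(3.22−3.0)²/(2·0.4²)) = 0.997356·exp(-0.15125) = 0.85736
  L_4 = (1/(0.7·√(2π)))·exp(−(3.22−3.3)²/(2·0.7²)) = 0.569918·exp(-0.00653) = 0.566208
Multiply by the mixture weights:
  w_1·L_1 = 0.19 × 2.94122e-32 = 5.58832e-33
  w_2·L_2 = 0.25 × 3.56239e-21 = 8.90598e-22
  w_3·L_3 = 0.40 × 0.85736 = 0.342944
  w_4·L_4 = 0.16 × 0.566208 = 0.0905932
Denominator: 5.58832e-33 + 8.90598e-22 + 0.342944 + 0.0905932 = 0.433537
So the posterior for Class 4 is 0.0905932 / 0.433537 ≈ 0.2090.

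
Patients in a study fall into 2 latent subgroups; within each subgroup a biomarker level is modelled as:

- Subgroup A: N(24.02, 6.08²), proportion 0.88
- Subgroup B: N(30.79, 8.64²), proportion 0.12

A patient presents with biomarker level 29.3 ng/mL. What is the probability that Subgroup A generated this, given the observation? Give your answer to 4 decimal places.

Apply Bayes' rule: the posterior for each component is proportional to its prior times its likelihood at x.
Component likelihoods at x = 29.3 ng/mL:
  L_A = 0.0450032
  L_B = 0.0454923
Prior × likelihood for each component:
  π_A·L_A = 0.88 × 0.0450032 = 0.0396029
  π_B·L_B = 0.12 × 0.0454923 = 0.00545908
Sum: 0.0396029 + 0.00545908 = 0.0450619
P(Subgroup A | data) ≈ 0.8789

0.8789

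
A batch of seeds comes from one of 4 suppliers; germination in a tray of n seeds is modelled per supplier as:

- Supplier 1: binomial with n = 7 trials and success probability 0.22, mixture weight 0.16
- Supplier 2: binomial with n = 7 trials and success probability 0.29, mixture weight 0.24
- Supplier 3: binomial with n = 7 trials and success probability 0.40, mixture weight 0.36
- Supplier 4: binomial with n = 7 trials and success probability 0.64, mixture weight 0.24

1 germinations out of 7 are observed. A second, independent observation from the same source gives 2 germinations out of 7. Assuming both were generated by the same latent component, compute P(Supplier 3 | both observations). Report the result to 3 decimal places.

0.253

P(component k | x) = P(Z=k)·f_k(x) / marginal(x), where marginal(x) = Σ_j P(Z=j)·f_j(x).
Since both observations come from the same component, the likelihood for component k is f_k(x₁)·f_k(x₂).
  p_1 = [C(7,1)·0.22^1·0.78^6 = 7·0.22·0.2252 = 0.346807] × [0.293452] = 0.101771
  p_2 = [C(7,1)·0.29^1·0.71^6 = 7·0.29·0.1281 = 0.260044] × [0.318645] = 0.0828616
  p_3 = [C(7,1)·0.40^1·0.60^6 = 7·0.4·0.046656 = 0.130637] × [0.261274] = 0.0341319
  p_4 = [C(7,1)·0.64^1·0.36^6 = 7·0.64·0.00217678 = 0.00975198] × [0.0520106] = 0.000507206
Weight by the priors:
  P(Z=1)·p_1 = 0.16 × 0.101771 = 0.0162834
  P(Z=2)·p_2 = 0.24 × 0.0828616 = 0.0198868
  P(Z=3)·p_3 = 0.36 × 0.0341319 = 0.0122875
  P(Z=4)·p_4 = 0.24 × 0.000507206 = 0.00012173
Denominator: 0.0162834 + 0.0198868 + 0.0122875 + 0.00012173 = 0.0485794
P(Supplier 3 | x₁,x₂) = 0.0122875 / 0.0485794 ≈ 0.253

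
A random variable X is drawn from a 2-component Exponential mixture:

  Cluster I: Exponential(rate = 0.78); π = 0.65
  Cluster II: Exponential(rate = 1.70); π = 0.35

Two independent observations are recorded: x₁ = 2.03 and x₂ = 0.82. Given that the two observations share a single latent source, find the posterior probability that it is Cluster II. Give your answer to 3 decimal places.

By Bayes' theorem, P(k | x) = P(Z=k) f_k(x) / Σ_j P(Z=j) f_j(x).
Since both observations come from the same component, the likelihood for component k is f_k(x₁)·f_k(x₂).
  f_I = [0.160115] × [0.411453] = 0.0658798
  f_II = [0.0539136] × [0.421738] = 0.0227374
Multiply by the mixture weights:
  P(Z=I)·f_I = 0.65 × 0.0658798 = 0.0428219
  P(Z=II)·f_II = 0.35 × 0.0227374 = 0.0079581
Normaliser: 0.0428219 + 0.0079581 = 0.05078
So the posterior for Cluster II is 0.0079581 / 0.05078 ≈ 0.157.

0.157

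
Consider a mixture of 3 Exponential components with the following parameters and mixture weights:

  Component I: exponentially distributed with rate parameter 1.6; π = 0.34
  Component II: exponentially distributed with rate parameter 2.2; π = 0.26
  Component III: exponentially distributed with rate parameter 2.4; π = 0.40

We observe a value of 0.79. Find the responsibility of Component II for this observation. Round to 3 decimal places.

The responsibility of component k is P(Z=k) f_k(x) divided by Σ_j P(Z=j) f_j(x).
Evaluate each component's likelihood at the observed value:
  p_I = 1.6·e^(−1.6·0.79) = 1.6·e^(−1.2640) = 0.452035
  p_II = 2.2·e^(−2.2·0.79) = 2.2·e^(−1.7380) = 0.386918
  p_III = 2.4·e^(−2.4·0.79) = 2.4·e^(−1.8960) = 0.360403
Unnormalised posteriors:
  P(Z=I)·p_I = 0.34 × 0.452035 = 0.153692
  P(Z=II)·p_II = 0.26 × 0.386918 = 0.100599
  P(Z=III)·p_III = 0.40 × 0.360403 = 0.144161
Evidence: 0.153692 + 0.100599 + 0.144161 = 0.398452
P(Component II | x) ≈ 0.252

0.252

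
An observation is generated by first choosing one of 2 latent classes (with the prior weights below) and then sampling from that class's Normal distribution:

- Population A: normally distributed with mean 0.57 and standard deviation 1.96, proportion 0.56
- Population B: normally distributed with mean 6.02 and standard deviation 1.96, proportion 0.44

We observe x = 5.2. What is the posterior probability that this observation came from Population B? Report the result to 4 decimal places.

0.9214

Apply Bayes' rule: the posterior for each component is proportional to its prior times its likelihood at x.
Evaluate each component's likelihood at the observed value:
  f_A = (1/(1.96·√(2π)))·exp(−(5.2−0.57)²/(2·1.96²)) = 0.203542·exp(-2.79010) = 0.0125005
  f_B = (1/(1.96·√(2π)))·exp(−(5.2−6.02)²/(2·1.96²)) = 0.203542·exp(-0.08752) = 0.186486
Unnormalised posteriors:
  π_A·f_A = 0.56 × 0.0125005 = 0.0070003
  π_B·f_B = 0.44 × 0.186486 = 0.0820539
Normaliser: 0.0070003 + 0.0820539 = 0.0890542
P(Population B | the observation) = 0.0820539 / 0.0890542 ≈ 0.9214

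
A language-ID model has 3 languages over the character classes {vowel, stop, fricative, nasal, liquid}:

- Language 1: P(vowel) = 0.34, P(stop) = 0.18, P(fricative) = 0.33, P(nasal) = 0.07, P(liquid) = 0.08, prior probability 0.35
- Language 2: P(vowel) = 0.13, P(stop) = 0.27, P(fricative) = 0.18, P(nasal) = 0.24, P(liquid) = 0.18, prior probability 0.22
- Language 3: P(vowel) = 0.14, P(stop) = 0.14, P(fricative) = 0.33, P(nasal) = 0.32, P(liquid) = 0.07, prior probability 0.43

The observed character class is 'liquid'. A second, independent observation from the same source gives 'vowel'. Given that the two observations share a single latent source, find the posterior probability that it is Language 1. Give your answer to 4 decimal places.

The responsibility of component k is w_k f_k(x) divided by Σ_j w_j f_j(x).
Since both observations come from the same component, the likelihood for component k is f_k(x₁)·f_k(x₂).
  L_1 = [0.08] × [0.34] = 0.0272
  L_2 = [0.18] × [0.13] = 0.0234
  L_3 = [0.07] × [0.14] = 0.0098
Multiply by the mixture weights:
  w_1·L_1 = 0.35 × 0.0272 = 0.00952
  w_2·L_2 = 0.22 × 0.0234 = 0.005148
  w_3·L_3 = 0.43 × 0.0098 = 0.004214
Sum: 0.00952 + 0.005148 + 0.004214 = 0.018882
P(Language 1 | x₁,x₂) ≈ 0.5042

0.5042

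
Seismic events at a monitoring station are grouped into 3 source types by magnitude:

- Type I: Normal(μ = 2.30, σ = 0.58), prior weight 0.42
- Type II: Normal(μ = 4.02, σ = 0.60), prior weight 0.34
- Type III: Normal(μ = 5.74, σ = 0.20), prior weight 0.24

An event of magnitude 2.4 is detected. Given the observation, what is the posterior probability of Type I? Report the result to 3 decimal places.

Apply Bayes' rule: the posterior for each component is proportional to its prior times its likelihood at x.
Evaluate each component's likelihood at the observed value:
  p_I = (1/(0.58·√(2π)))·exp(−(2.4−2.30)²/(2·0.58²)) = 0.687832·exp(-0.01486) = 0.677684
  p_II = (1/(0.60·√(2π)))·exp(−(2.4−4.02)²/(2·0.60²)) = 0.664904·exp(-3.64500) = 0.0173682
  p_III = (1/(0.20·√(2π)))·exp(−(2.4−5.74)²/(2·0.20²)) = 1.994711·exp(-139.44500) = 5.49144e-61
Weight by the priors:
  w_I·p_I = 0.42 × 0.677684 = 0.284627
  w_II·p_II = 0.34 × 0.0173682 = 0.0059052
  w_III·p_III = 0.24 × 5.49144e-61 = 1.31794e-61
Evidence: 0.284627 + 0.0059052 + 1.31794e-61 = 0.290532
So the posterior for Type I is 0.284627 / 0.290532 ≈ 0.980.

0.980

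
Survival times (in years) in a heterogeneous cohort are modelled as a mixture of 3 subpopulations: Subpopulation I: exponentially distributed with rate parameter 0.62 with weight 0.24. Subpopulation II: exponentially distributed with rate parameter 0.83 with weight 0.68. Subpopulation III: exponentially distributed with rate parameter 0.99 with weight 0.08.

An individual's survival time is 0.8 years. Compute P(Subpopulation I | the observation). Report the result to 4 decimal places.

Apply Bayes' rule: the posterior for each component is proportional to its prior times its likelihood at x.
Evaluate each component's likelihood at the observed value:
  L_I = 0.62·e^(−0.62·0.8) = 0.62·e^(−0.4960) = 0.377556
  L_II = 0.83·e^(−0.83·0.8) = 0.83·e^(−0.6640) = 0.427274
  L_III = 0.99·e^(−0.99·0.8) = 0.99·e^(−0.7920) = 0.448409
Weight by the priors:
  w_I·L_I = 0.24 × 0.377556 = 0.0906135
  w_II·L_II = 0.68 × 0.427274 = 0.290546
  w_III·L_III = 0.08 × 0.448409 = 0.0358727
Evidence: 0.0906135 + 0.290546 + 0.0358727 = 0.417033
P(Subpopulation I | data) ≈ 0.2173

0.2173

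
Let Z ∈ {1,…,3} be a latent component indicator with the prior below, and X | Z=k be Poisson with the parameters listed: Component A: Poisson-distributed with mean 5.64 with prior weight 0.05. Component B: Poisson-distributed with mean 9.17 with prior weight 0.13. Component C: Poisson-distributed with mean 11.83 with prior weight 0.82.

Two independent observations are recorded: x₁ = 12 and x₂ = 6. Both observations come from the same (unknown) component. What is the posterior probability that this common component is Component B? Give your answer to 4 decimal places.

0.2442

The responsibility of component k is w_k f_k(x) divided by Σ_j w_j f_j(x).
Since both observations come from the same component, the likelihood for component k is f_k(x₁)·f_k(x₂).
  L_A = [e^(−5.64)·5.64^12/12! = 0.00768407] × [0.158826] = 0.00122043
  L_B = [e^(−9.17)·9.17^12/12! = 0.0768448] × [0.0859811] = 0.00660721
  L_C = [e^(−11.83)·11.83^12/12! = 0.114229] × [0.027725] = 0.003167
Multiply by the mixture weights:
  w_A·L_A = 0.05 × 0.00122043 = 6.10215e-05
  w_B·L_B = 0.13 × 0.00660721 = 0.000858937
  w_C·L_C = 0.82 × 0.003167 = 0.00259694
Sum: 6.10215e-05 + 0.000858937 + 0.00259694 = 0.0035169
P(Component B | x₁, x₂) = 0.000858937 / 0.0035169 ≈ 0.2442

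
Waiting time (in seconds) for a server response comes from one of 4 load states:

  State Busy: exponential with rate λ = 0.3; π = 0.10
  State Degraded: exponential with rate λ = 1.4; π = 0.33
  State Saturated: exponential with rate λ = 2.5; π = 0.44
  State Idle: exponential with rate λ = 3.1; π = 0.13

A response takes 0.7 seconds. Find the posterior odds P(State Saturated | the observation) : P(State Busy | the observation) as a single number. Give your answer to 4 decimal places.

Since P(k|x) ∝ π_k f_k(x), the posterior odds are π_i f_i(x) / (π_j f_j(x)).
Component likelihoods at x = 0.7 seconds:
  p_Busy = 0.3·e^(−0.3·0.7) = 0.3·e^(−0.2100) = 0.243175
  p_Degraded = 1.4·e^(−1.4·0.7) = 1.4·e^(−0.9800) = 0.525436
  p_Saturated = 2.5·e^(−2.5·0.7) = 2.5·e^(−1.7500) = 0.434435
  p_Idle = 3.1·e^(−3.1·0.7) = 3.1·e^(−2.1700) = 0.353951
Odds = (0.44/0.10) × (0.434435/0.243175) = 4.4 × 1.78651 ≈ 7.8606

7.8606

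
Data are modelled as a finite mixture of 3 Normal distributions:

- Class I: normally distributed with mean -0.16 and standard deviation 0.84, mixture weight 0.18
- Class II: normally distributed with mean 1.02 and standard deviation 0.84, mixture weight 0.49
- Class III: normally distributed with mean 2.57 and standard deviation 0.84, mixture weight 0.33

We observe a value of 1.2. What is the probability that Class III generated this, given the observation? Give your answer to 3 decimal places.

0.142

P(component k | x) = π_k·f_k(x) / marginal(x), where marginal(x) = Σ_j π_j·f_j(x).
Component likelihoods at x = 1.2:
  L_I = (1/(0.84·√(2π)))·exp(−(1.2−-0.16)²/(2·0.84²)) = 0.474931·exp(-1.31066) = 0.128062
  L_II = (1/(0.84·√(2π)))·exp(−(1.2−1.02)²/(2·0.84²)) = 0.474931·exp(-0.02296) = 0.464151
  L_III = (1/(0.84·√(2π)))·exp(−(1.2−2.57)²/(2·0.84²)) = 0.474931·exp(-1.33000) = 0.125608
Unnormalised posteriors:
  π_I·L_I = 0.18 × 0.128062 = 0.0230511
  π_II·L_II = 0.49 × 0.464151 = 0.227434
  π_III·L_III = 0.33 × 0.125608 = 0.0414507
Evidence: 0.0230511 + 0.227434 + 0.0414507 = 0.291936
So the posterior for Class III is 0.0414507 / 0.291936 ≈ 0.142.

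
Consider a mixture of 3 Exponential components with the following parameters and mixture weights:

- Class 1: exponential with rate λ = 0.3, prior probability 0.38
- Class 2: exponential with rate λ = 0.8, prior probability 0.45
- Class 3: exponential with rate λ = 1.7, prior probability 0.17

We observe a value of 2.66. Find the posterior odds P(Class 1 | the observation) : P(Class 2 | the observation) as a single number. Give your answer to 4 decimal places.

Posterior odds = (w_i f_i(x)) / (w_j f_j(x)); the normalising sum cancels.
Evaluate each component's likelihood at the observed value:
  L_1 = 0.135069
  L_2 = 0.0952602
  L_3 = 0.0184744
Posterior odds = (w_1·L_1) / (w_2·L_2) = (0.38·0.135069) / (0.45·0.0952602) = 0.0513261 / 0.0428671 ≈ 1.1973

1.1973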